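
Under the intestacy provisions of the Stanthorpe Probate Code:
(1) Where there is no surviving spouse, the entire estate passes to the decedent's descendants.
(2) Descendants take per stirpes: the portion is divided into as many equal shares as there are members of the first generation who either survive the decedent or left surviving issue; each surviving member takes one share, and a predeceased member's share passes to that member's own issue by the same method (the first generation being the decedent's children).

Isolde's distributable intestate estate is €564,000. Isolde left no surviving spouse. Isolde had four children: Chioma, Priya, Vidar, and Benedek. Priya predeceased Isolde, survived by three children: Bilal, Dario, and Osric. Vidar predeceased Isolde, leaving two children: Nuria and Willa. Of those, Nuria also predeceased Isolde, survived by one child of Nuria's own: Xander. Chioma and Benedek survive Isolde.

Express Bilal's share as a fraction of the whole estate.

Bilal receives 1/12 of the estate.

The entire €564,000 passes to the descendants.
That amount (€564,000) is divided into 4 shares of €141,000: Chioma and Benedek each take €141,000; Priya's €141,000 share passes to Priya's issue; Vidar's €141,000 share passes to Vidar's issue.
Priya's share (€141,000) is divided into 3 shares of €47,000: Bilal, Dario, and Osric each take €47,000.
Vidar's share (€141,000) is divided into 2 shares of €70,500: Willa takes €70,500; Nuria's €70,500 share passes to Nuria's issue.
Nuria's share (€70,500) passes entirely to Xander.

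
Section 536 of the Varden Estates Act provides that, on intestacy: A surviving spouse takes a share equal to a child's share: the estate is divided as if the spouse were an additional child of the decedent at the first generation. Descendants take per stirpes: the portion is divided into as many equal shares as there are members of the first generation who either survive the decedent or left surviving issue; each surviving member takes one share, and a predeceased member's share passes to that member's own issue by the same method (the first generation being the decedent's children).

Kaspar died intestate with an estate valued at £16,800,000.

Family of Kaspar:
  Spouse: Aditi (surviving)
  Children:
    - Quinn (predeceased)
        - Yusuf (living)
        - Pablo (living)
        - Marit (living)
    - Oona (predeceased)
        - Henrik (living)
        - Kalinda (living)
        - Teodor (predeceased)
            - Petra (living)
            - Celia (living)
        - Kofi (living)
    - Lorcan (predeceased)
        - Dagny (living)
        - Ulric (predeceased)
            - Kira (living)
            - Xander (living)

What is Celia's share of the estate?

Celia receives £525,000.

The spouse counts as an additional share at the children's level, so there are 4 primary shares of £4,200,000. Aditi takes one such share (£4,200,000).
The children's combined portion (£12,600,000) is divided into 3 shares of £4,200,000: Quinn's £4,200,000 share passes to Quinn's issue; Oona's £4,200,000 share passes to Oona's issue; Lorcan's £4,200,000 share passes to Lorcan's issue.
Quinn's share (£4,200,000) is divided into 3 shares of £1,400,000: Yusuf, Pablo, and Marit each take £1,400,000.
Oona's share (£4,200,000) is divided into 4 shares of £1,050,000: Henrik, Kalinda, and Kofi each take £1,050,000; Teodor's £1,050,000 share passes to Teodor's issue.
Teodor's share (£1,050,000) is divided into 2 shares of £525,000: Petra and Celia each take £525,000.
Lorcan's share (£4,200,000) is divided into 2 shares of £2,100,000: Dagny takes £2,100,000; Ulric's £2,100,000 share passes to Ulric's issue.
Ulric's share (£2,100,000) is divided into 2 shares of £1,050,000: Kira and Xander each take £1,050,000.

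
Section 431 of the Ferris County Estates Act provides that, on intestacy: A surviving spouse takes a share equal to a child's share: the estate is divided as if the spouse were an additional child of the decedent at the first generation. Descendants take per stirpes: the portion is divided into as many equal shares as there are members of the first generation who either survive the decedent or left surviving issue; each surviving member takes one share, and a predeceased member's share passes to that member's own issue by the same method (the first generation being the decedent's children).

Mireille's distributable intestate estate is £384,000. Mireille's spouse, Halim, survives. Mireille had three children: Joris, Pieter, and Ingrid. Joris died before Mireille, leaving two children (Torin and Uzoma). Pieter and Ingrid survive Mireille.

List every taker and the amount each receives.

Halim: £96,000; Torin: £48,000; Uzoma: £48,000; Pieter: £96,000; Ingrid: £96,000

The spouse counts as an additional share at the children's level, so there are 4 primary shares of £96,000. Halim takes one such share (£96,000).
The children's combined portion (£288,000) is divided into 3 shares of £96,000: Pieter and Ingrid each take £96,000; Joris's £96,000 share passes to Joris's issue.
Joris's share (£96,000) is divided into 2 shares of £48,000: Torin and Uzoma each take £48,000.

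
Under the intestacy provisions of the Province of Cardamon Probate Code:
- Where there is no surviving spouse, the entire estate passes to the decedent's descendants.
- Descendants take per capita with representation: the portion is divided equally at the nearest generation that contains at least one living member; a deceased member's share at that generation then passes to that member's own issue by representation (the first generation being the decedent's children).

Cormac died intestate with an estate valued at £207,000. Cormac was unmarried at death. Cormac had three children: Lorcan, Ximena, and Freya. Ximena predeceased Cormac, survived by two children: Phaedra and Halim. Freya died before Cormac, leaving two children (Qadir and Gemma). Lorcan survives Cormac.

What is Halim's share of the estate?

Halim receives £34,500.

The entire £207,000 passes to the descendants.
That amount (£207,000) is divided into 3 shares of £69,000: Lorcan takes £69,000; Ximena's £69,000 share passes to Ximena's issue; Freya's £69,000 share passes to Freya's issue.
Ximena's share (£69,000) is divided into 2 shares of £34,500: Phaedra and Halim each take £34,500.
Freya's share (£69,000) is divided into 2 shares of £34,500: Qadir and Gemma each take £34,500.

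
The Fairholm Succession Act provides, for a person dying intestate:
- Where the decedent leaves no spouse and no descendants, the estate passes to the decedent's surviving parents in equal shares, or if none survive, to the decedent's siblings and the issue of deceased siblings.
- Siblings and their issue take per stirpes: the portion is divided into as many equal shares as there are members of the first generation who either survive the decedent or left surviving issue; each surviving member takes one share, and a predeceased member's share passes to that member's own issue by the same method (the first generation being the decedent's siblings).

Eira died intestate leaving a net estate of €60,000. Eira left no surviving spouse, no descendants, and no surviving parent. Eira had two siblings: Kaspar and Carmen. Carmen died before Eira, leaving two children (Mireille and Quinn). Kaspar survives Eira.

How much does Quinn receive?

Quinn receives €15,000.

The entire €60,000 passes to the siblings and their issue.
That amount (€60,000) is divided into 2 shares of €30,000: Kaspar takes €30,000; Carmen's €30,000 share passes to Carmen's issue.
Carmen's share (€30,000) is divided into 2 shares of €15,000: Mireille and Quinn each take €15,000.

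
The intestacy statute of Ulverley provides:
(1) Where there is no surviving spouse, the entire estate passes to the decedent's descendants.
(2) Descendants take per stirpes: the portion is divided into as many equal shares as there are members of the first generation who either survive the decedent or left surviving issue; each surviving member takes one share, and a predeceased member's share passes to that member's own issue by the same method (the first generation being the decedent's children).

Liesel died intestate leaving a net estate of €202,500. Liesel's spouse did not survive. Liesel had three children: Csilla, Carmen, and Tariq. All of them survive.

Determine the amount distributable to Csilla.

Csilla receives €67,500.

The entire €202,500 passes to the descendants.
That amount (€202,500) is divided into 3 shares of €67,500: Csilla, Carmen, and Tariq each take €67,500.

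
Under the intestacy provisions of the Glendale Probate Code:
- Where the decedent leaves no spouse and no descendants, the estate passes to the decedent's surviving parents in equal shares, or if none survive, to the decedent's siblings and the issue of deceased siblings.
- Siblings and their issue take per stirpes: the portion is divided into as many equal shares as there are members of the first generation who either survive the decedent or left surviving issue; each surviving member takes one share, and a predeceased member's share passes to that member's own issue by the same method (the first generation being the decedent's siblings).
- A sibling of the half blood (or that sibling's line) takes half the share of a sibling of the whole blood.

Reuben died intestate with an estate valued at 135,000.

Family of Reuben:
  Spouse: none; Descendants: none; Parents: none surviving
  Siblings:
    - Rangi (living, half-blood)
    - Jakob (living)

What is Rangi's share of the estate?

The entire 135,000 passes to the siblings and their issue.
Counting each half-blood sibling's line as half a unit, there are 3/2 units in 135,000, so one unit is 90,000. Whole-blood lines (Jakob) take 90,000 each; half-blood lines (Rangi) take 45,000 each.

Rangi receives 45,000.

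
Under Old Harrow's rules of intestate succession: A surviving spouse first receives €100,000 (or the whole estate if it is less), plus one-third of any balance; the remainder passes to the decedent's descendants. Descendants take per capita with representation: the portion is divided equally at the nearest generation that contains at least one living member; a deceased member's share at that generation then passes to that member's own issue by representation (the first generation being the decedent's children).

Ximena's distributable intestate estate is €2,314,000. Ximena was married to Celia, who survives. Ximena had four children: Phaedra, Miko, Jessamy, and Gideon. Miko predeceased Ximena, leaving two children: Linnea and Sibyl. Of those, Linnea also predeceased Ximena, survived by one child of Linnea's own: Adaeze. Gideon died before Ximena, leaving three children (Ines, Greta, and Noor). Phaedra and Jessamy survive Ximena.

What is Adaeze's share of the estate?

Celia first takes €100,000, leaving a balance of €2,214,000. Celia then takes one-third of the balance (€738,000), for a total of €838,000. The remaining €1,476,000 passes to the descendants.
The descendants' portion (€1,476,000) is divided into 4 shares of €369,000: Phaedra and Jessamy each take €369,000; Miko's €369,000 share passes to Miko's issue; Gideon's €369,000 share passes to Gideon's issue.
Miko's share (€369,000) is divided into 2 shares of €184,500: Sibyl takes €184,500; Linnea's €184,500 share passes to Linnea's issue.
Linnea's share (€184,500) passes entirely to Adaeze.
Gideon's share (€369,000) is divided into 3 shares of €123,000: Ines, Greta, and Noor each take €123,000.

Adaeze receives €184,500.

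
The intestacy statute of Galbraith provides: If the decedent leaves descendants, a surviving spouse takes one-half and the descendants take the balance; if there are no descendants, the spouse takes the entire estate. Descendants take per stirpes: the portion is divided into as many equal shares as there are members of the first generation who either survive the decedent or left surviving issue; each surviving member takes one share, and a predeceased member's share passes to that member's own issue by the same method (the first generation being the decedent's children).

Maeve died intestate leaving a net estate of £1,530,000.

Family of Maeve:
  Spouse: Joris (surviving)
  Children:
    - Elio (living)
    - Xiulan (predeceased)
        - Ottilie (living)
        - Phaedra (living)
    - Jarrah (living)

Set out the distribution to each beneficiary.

Joris: £765,000; Elio: £255,000; Ottilie: £127,500; Phaedra: £127,500; Jarrah: £255,000

Joris takes one-half of £1,530,000 = £765,000. The remaining £765,000 passes to the descendants.
The descendants' portion (£765,000) is divided into 3 shares of £255,000: Elio and Jarrah each take £255,000; Xiulan's £255,000 share passes to Xiulan's issue.
Xiulan's share (£255,000) is divided into 2 shares of £127,500: Ottilie and Phaedra each take £127,500.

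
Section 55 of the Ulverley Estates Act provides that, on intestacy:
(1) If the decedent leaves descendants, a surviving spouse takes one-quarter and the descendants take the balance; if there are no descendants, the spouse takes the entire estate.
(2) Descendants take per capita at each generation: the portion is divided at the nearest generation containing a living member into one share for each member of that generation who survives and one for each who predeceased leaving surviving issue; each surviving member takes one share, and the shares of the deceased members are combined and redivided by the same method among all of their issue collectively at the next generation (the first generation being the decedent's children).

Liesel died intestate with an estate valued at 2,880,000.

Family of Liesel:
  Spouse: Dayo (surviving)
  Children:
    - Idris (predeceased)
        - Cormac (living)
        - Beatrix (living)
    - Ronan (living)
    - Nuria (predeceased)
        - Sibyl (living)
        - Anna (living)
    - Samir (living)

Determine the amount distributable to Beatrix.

Dayo takes one-quarter of 2,880,000 = 720,000. The remaining 2,160,000 passes to the descendants.
The descendants' portion (2,160,000) is divided at the children's generation into 4 shares of 540,000. Ronan and Samir each take 540,000. The 2 shares of the deceased (Idris and Nuria) are combined into a pool of 1,080,000.
That pool (1,080,000) is divided at the grandchildren's generation equally among Cormac, Beatrix, Sibyl, and Anna: 270,000 each.

Beatrix receives 270,000.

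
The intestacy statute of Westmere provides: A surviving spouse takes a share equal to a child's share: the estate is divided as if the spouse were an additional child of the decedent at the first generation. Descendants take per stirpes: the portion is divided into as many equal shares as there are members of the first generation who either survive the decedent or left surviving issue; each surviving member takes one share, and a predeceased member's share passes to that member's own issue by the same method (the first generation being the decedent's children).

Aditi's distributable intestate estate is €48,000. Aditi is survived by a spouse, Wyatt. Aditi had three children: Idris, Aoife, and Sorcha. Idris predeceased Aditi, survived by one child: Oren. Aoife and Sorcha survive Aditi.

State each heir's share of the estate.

Wyatt: €12,000; Oren: €12,000; Aoife: €12,000; Sorcha: €12,000

The spouse counts as an additional share at the children's level, so there are 4 primary shares of €12,000. Wyatt takes one such share (€12,000).
The children's combined portion (€36,000) is divided into 3 shares of €12,000: Aoife and Sorcha each take €12,000; Idris's €12,000 share passes to Idris's issue.
Idris's share (€12,000) passes entirely to Oren.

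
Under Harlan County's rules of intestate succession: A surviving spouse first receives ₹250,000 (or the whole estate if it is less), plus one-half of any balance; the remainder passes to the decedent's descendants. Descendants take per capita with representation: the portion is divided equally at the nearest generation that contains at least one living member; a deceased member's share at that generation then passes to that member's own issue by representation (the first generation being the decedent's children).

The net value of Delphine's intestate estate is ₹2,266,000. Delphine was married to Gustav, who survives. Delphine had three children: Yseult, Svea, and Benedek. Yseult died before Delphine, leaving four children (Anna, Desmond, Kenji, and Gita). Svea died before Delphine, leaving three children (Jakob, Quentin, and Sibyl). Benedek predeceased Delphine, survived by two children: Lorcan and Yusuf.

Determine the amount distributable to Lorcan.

Lorcan receives ₹112,000.

Gustav first takes ₹250,000, leaving a balance of ₹2,016,000. Gustav then takes one-half of the balance (₹1,008,000), for a total of ₹1,258,000. The remaining ₹1,008,000 passes to the descendants.
No child survives, so the initial division is made at the grandchildren's generation.
The descendants' portion (₹1,008,000) is divided into 9 shares of ₹112,000: Anna, Desmond, Kenji, Gita, Jakob, Quentin, Sibyl, Lorcan, and Yusuf each take ₹112,000.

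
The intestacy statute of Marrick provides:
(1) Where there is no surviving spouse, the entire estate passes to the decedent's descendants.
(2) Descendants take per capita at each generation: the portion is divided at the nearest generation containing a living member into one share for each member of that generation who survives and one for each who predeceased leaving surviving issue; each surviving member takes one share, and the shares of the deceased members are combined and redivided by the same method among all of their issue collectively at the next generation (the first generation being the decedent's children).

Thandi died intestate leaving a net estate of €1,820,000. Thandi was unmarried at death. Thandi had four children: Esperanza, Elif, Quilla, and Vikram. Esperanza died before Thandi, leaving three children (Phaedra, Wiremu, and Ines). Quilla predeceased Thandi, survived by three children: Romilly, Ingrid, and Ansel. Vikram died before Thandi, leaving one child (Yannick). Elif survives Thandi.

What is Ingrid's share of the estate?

Ingrid receives €195,000.

The entire €1,820,000 passes to the descendants.
That amount (€1,820,000) is divided at the children's generation into 4 shares of €455,000. Elif takes €455,000. The 3 shares of the deceased (Esperanza, Quilla, and Vikram) are combined into a pool of €1,365,000.
That pool (€1,365,000) is divided at the grandchildren's generation equally among Phaedra, Wiremu, Ines, Romilly, Ingrid, Ansel, and Yannick: €195,000 each.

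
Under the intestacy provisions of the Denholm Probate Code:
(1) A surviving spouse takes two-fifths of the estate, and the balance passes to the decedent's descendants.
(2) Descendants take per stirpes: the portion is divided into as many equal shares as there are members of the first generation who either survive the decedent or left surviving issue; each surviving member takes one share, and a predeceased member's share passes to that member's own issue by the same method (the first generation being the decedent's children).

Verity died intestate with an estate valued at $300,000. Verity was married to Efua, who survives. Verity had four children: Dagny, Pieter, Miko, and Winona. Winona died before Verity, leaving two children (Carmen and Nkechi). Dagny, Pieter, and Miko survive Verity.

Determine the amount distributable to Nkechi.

Efua takes two-fifths of $300,000 = $120,000. The remaining $180,000 passes to the descendants.
The descendants' portion ($180,000) is divided into 4 shares of $45,000: Dagny, Pieter, and Miko each take $45,000; Winona's $45,000 share passes to Winona's issue.
Winona's share ($45,000) is divided into 2 shares of $22,500: Carmen and Nkechi each take $22,500.

Nkechi receives $22,500.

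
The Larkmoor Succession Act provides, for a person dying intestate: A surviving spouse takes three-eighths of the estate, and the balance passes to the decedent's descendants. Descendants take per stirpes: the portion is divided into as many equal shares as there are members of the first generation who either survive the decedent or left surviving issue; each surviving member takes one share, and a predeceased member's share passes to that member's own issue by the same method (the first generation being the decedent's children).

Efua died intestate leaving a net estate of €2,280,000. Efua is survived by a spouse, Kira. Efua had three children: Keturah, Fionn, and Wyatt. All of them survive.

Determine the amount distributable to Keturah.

Keturah receives €475,000.

Kira takes three-eighths of €2,280,000 = €855,000. The remaining €1,425,000 passes to the descendants.
The descendants' portion (€1,425,000) is divided into 3 shares of €475,000: Keturah, Fionn, and Wyatt each take €475,000.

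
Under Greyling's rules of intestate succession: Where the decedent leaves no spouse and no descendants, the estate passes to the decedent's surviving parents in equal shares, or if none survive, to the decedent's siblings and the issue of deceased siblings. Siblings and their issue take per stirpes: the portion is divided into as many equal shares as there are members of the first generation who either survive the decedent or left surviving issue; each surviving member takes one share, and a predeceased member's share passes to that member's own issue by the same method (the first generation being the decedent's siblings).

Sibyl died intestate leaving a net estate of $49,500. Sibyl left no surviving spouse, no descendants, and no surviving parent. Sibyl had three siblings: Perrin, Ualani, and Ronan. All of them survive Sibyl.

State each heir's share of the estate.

The entire $49,500 passes to the siblings and their issue.
That amount ($49,500) is divided into 3 shares of $16,500: Perrin, Ualani, and Ronan each take $16,500.

Perrin: $16,500; Ualani: $16,500; Ronan: $16,500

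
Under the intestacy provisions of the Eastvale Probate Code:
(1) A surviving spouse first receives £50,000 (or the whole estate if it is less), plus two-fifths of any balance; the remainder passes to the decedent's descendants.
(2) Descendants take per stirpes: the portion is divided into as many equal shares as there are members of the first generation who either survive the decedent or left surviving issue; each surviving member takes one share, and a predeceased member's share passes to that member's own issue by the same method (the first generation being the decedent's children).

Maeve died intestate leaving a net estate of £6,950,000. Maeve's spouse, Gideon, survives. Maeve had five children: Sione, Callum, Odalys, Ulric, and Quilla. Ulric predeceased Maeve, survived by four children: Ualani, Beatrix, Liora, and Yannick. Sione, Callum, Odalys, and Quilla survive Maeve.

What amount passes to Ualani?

Gideon first takes £50,000, leaving a balance of £6,900,000. Gideon then takes two-fifths of the balance (£2,760,000), for a total of £2,810,000. The remaining £4,140,000 passes to the descendants.
The descendants' portion (£4,140,000) is divided into 5 shares of £828,000: Sione, Callum, Odalys, and Quilla each take £828,000; Ulric's £828,000 share passes to Ulric's issue.
Ulric's share (£828,000) is divided into 4 shares of £207,000: Ualani, Beatrix, Liora, and Yannick each take £207,000.

Ualani receives £207,000.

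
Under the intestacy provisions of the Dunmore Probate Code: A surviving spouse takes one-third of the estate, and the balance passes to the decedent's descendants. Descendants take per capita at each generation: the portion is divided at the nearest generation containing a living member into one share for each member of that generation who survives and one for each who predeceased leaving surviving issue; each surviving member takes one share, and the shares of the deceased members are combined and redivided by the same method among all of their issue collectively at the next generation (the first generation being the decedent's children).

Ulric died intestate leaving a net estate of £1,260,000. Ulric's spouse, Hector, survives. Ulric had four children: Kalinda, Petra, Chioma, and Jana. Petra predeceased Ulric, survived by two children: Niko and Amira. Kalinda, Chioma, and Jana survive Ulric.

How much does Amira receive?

Hector takes one-third of £1,260,000 = £420,000. The remaining £840,000 passes to the descendants.
The descendants' portion (£840,000) is divided at the children's generation into 4 shares of £210,000. Kalinda, Chioma, and Jana each take £210,000. The remaining share for the deceased Petra (£210,000) is carried to the next generation.
That pool (£210,000) is divided at the grandchildren's generation equally among Niko and Amira: £105,000 each.

Amira receives £105,000.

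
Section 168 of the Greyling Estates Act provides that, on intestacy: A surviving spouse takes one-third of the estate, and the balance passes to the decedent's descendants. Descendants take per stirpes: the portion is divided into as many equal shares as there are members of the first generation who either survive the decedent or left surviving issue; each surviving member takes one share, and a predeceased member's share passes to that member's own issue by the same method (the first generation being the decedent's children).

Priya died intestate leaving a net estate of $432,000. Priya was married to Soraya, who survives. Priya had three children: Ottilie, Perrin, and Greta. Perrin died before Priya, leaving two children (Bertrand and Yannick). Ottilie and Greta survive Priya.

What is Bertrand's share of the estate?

Soraya takes one-third of $432,000 = $144,000. The remaining $288,000 passes to the descendants.
The descendants' portion ($288,000) is divided into 3 shares of $96,000: Ottilie and Greta each take $96,000; Perrin's $96,000 share passes to Perrin's issue.
Perrin's share ($96,000) is divided into 2 shares of $48,000: Bertrand and Yannick each take $48,000.

Bertrand receives $48,000.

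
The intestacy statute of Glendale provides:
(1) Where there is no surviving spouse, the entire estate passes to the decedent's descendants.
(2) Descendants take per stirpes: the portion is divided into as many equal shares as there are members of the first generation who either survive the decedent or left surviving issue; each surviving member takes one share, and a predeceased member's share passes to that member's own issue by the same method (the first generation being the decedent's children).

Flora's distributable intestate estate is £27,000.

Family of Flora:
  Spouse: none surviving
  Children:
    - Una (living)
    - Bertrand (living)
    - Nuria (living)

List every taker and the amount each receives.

Una: £9,000; Bertrand: £9,000; Nuria: £9,000

The entire £27,000 passes to the descendants.
That amount (£27,000) is divided into 3 shares of £9,000: Una, Bertrand, and Nuria each take £9,000.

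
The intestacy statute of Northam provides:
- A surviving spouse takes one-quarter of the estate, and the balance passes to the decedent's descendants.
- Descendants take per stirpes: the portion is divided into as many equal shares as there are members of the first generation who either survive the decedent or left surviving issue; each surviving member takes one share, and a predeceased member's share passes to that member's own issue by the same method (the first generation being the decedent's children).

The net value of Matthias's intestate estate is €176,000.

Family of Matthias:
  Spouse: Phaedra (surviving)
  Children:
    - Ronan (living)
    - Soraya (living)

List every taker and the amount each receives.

Phaedra: €44,000; Ronan: €66,000; Soraya: €66,000

Phaedra takes one-quarter of €176,000 = €44,000. The remaining €132,000 passes to the descendants.
The descendants' portion (€132,000) is divided into 2 shares of €66,000: Ronan and Soraya each take €66,000.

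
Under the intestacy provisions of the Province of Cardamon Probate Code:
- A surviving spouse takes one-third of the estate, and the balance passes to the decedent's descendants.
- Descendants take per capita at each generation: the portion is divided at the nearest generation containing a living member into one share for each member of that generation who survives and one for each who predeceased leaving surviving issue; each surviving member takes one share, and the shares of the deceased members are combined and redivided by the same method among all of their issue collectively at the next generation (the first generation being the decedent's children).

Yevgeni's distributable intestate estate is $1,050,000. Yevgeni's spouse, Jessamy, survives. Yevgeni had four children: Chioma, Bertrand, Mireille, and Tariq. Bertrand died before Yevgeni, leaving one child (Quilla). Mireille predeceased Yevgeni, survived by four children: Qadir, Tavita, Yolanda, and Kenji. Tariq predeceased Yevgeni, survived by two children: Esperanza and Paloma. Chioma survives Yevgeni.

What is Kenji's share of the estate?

Jessamy takes one-third of $1,050,000 = $350,000. The remaining $700,000 passes to the descendants.
The descendants' portion ($700,000) is divided at the children's generation into 4 shares of $175,000. Chioma takes $175,000. The 3 shares of the deceased (Bertrand, Mireille, and Tariq) are combined into a pool of $525,000.
That pool ($525,000) is divided at the grandchildren's generation equally among Quilla, Qadir, Tavita, Yolanda, Kenji, Esperanza, and Paloma: $75,000 each.

Kenji receives $75,000.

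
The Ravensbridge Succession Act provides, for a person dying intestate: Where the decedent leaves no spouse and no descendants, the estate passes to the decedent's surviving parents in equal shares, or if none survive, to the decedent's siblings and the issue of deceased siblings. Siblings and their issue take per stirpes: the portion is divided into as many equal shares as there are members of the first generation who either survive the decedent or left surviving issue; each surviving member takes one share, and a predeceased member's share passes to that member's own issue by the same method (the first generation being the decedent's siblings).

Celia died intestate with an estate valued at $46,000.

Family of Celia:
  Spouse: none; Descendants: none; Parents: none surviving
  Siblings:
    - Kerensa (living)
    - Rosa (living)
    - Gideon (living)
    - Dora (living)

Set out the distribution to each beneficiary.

The entire $46,000 passes to the siblings and their issue.
That amount ($46,000) is divided into 4 shares of $11,500: Kerensa, Rosa, Gideon, and Dora each take $11,500.

Kerensa: $11,500; Rosa: $11,500; Gideon: $11,500; Dora: $11,500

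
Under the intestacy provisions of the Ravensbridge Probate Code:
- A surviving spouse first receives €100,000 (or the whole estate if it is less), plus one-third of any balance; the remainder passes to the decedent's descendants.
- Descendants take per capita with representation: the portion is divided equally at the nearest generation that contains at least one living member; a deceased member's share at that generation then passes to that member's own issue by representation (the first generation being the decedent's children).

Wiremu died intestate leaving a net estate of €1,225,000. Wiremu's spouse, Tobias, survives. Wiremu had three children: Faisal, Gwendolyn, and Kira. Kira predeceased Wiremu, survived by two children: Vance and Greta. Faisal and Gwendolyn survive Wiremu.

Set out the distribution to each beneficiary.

Tobias: €475,000; Faisal: €250,000; Gwendolyn: €250,000; Vance: €125,000; Greta: €125,000

Tobias first takes €100,000, leaving a balance of €1,125,000. Tobias then takes one-third of the balance (€375,000), for a total of €475,000. The remaining €750,000 passes to the descendants.
The descendants' portion (€750,000) is divided into 3 shares of €250,000: Faisal and Gwendolyn each take €250,000; Kira's €250,000 share passes to Kira's issue.
Kira's share (€250,000) is divided into 2 shares of €125,000: Vance and Greta each take €125,000.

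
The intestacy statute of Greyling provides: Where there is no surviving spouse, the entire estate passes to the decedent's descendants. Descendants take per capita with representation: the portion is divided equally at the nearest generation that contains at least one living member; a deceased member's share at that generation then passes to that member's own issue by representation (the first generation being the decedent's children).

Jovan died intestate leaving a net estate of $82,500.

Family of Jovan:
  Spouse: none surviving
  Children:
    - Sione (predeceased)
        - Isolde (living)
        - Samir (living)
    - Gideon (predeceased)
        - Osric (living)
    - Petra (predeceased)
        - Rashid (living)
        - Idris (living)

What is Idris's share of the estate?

The entire $82,500 passes to the descendants.
No child survives, so the initial division is made at the grandchildren's generation.
That amount ($82,500) is divided into 5 shares of $16,500: Isolde, Samir, Osric, Rashid, and Idris each take $16,500.

Idris receives $16,500.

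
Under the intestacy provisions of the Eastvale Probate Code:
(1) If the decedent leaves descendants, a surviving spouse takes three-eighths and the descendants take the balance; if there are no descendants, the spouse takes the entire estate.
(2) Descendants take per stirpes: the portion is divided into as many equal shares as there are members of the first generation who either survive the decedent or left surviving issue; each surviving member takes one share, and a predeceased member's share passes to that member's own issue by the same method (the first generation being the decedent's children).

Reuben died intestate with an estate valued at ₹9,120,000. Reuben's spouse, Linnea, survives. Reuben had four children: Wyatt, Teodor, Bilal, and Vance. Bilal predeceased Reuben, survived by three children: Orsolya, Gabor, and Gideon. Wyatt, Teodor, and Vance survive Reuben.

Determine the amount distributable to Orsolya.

Linnea takes three-eighths of ₹9,120,000 = ₹3,420,000. The remaining ₹5,700,000 passes to the descendants.
The descendants' portion (₹5,700,000) is divided into 4 shares of ₹1,425,000: Wyatt, Teodor, and Vance each take ₹1,425,000; Bilal's ₹1,425,000 share passes to Bilal's issue.
Bilal's share (₹1,425,000) is divided into 3 shares of ₹475,000: Orsolya, Gabor, and Gideon each take ₹475,000.

Orsolya receives ₹475,000.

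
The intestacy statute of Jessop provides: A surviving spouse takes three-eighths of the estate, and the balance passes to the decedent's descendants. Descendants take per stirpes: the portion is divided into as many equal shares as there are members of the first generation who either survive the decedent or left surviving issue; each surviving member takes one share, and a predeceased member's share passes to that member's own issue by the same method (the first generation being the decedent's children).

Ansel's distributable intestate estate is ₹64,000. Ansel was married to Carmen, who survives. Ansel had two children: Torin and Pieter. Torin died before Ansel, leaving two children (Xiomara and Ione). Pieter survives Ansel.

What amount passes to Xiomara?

Xiomara receives ₹10,000.

Carmen takes three-eighths of ₹64,000 = ₹24,000. The remaining ₹40,000 passes to the descendants.
The descendants' portion (₹40,000) is divided into 2 shares of ₹20,000: Pieter takes ₹20,000; Torin's ₹20,000 share passes to Torin's issue.
Torin's share (₹20,000) is divided into 2 shares of ₹10,000: Xiomara and Ione each take ₹10,000.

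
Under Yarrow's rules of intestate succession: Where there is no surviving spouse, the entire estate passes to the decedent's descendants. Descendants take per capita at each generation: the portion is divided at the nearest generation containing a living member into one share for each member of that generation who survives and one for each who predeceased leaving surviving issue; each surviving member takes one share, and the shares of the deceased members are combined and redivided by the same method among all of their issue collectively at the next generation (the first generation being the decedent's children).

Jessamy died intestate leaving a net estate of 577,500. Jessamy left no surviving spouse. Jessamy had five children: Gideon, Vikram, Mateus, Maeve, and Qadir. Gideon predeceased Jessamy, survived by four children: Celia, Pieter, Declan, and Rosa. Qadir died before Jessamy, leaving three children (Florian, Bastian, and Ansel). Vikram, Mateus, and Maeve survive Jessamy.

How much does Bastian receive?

The entire 577,500 passes to the descendants.
That amount (577,500) is divided at the children's generation into 5 shares of 115,500. Vikram, Mateus, and Maeve each take 115,500. The 2 shares of the deceased (Gideon and Qadir) are combined into a pool of 231,000.
That pool (231,000) is divided at the grandchildren's generation equally among Celia, Pieter, Declan, Rosa, Florian, Bastian, and Ansel: 33,000 each.

Bastian receives 33,000.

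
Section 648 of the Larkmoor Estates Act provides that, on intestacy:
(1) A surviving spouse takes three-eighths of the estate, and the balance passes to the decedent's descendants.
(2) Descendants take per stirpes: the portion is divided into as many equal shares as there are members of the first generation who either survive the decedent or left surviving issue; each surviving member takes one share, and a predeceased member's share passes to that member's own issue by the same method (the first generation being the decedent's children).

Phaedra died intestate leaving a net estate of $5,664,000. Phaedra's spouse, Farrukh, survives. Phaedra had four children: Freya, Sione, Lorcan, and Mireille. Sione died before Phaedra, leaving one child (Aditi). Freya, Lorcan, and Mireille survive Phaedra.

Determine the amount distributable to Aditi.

Aditi receives $885,000.

Farrukh takes three-eighths of $5,664,000 = $2,124,000. The remaining $3,540,000 passes to the descendants.
The descendants' portion ($3,540,000) is divided into 4 shares of $885,000: Freya, Lorcan, and Mireille each take $885,000; Sione's $885,000 share passes to Sione's issue.
Sione's share ($885,000) passes entirely to Aditi.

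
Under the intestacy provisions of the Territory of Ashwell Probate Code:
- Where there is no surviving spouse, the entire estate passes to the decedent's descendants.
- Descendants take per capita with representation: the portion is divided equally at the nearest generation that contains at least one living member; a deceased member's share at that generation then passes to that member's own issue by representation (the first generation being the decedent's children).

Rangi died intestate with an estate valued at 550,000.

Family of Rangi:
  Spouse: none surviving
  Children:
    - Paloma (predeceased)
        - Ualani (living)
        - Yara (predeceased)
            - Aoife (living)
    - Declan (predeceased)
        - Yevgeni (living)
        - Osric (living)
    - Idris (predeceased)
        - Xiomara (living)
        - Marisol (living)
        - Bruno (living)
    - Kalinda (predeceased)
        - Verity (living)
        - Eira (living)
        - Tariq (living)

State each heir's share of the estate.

Ualani: 55,000; Aoife: 55,000; Yevgeni: 55,000; Osric: 55,000; Xiomara: 55,000; Marisol: 55,000; Bruno: 55,000; Verity: 55,000; Eira: 55,000; Tariq: 55,000

The entire 550,000 passes to the descendants.
No child survives, so the initial division is made at the grandchildren's generation.
That amount (550,000) is divided into 10 shares of 55,000: Ualani, Yevgeni, Osric, Xiomara, Marisol, Bruno, Verity, Eira, and Tariq each take 55,000; Yara's 55,000 share passes to Yara's issue.
Yara's share (55,000) passes entirely to Aoife.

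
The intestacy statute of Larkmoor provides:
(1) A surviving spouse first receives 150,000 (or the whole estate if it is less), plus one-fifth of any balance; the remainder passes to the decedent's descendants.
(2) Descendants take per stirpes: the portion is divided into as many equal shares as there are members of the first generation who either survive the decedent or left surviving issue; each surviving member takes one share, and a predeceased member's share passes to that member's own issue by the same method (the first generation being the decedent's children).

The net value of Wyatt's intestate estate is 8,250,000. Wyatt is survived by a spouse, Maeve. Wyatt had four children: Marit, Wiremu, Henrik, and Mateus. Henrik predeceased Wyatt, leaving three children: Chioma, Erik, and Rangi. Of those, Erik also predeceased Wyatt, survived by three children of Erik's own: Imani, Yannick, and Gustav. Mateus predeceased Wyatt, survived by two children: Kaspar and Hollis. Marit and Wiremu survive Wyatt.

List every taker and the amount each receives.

Maeve: 1,770,000; Marit: 1,620,000; Wiremu: 1,620,000; Chioma: 540,000; Imani: 180,000; Yannick: 180,000; Gustav: 180,000; Rangi: 540,000; Kaspar: 810,000; Hollis: 810,000

Maeve first takes 150,000, leaving a balance of 8,100,000. Maeve then takes one-fifth of the balance (1,620,000), for a total of 1,770,000. The remaining 6,480,000 passes to the descendants.
The descendants' portion (6,480,000) is divided into 4 shares of 1,620,000: Marit and Wiremu each take 1,620,000; Henrik's 1,620,000 share passes to Henrik's issue; Mateus's 1,620,000 share passes to Mateus's issue.
Henrik's share (1,620,000) is divided into 3 shares of 540,000: Chioma and Rangi each take 540,000; Erik's 540,000 share passes to Erik's issue.
Erik's share (540,000) is divided into 3 shares of 180,000: Imani, Yannick, and Gustav each take 180,000.
Mateus's share (1,620,000) is divided into 2 shares of 810,000: Kaspar and Hollis each take 810,000.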